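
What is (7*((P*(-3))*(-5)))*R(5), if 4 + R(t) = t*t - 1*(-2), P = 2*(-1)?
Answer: -4830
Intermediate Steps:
P = -2
R(t) = -2 + t² (R(t) = -4 + (t*t - 1*(-2)) = -4 + (t² + 2) = -4 + (2 + t²) = -2 + t²)
(7*((P*(-3))*(-5)))*R(5) = (7*(-2*(-3)*(-5)))*(-2 + 5²) = (7*(6*(-5)))*(-2 + 25) = (7*(-30))*23 = -210*23 = -4830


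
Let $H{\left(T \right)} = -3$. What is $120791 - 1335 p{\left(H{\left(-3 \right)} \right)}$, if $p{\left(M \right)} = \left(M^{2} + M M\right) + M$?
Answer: $100766$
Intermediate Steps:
$p{\left(M \right)} = M + 2 M^{2}$ ($p{\left(M \right)} = \left(M^{2} + M^{2}\right) + M = 2 M^{2} + M = M + 2 M^{2}$)
$120791 - 1335 p{\left(H{\left(-3 \right)} \right)} = 120791 - 1335 \left(- 3 \left(1 + 2 \left(-3\right)\right)\right) = 120791 - 1335 \left(- 3 \left(1 - 6\right)\right) = 120791 - 1335 \left(\left(-3\right) \left(-5\right)\right) = 120791 - 20025 = 100766$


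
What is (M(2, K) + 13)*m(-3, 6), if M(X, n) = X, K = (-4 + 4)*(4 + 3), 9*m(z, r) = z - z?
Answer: 0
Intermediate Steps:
m(z, r) = 0 (m(z, r) = (z - z)/9 = (⅑)*0 = 0)
K = 0 (K = 0*7 = 0)
(M(2, K) + 13)*m(-3, 6) = (2 + 13)*0 = 15*0 = 0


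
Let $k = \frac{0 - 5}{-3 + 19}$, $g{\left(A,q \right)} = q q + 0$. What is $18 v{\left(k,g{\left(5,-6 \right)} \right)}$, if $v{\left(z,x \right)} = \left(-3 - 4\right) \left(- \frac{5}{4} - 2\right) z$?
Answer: $- \frac{4095}{32} \approx -127.97$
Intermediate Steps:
$g{\left(A,q \right)} = q^{2}$ ($g{\left(A,q \right)} = q^{2} + 0 = q^{2}$)
$k = - \frac{5}{16} \approx -0.3125$
$v{\left(z,x \right)} = \frac{91 z}{4}$ ($v{\left(z,x \right)} = - 7 \left(\left(-5\right) \frac{1}{4} - 2\right) z = - 7 \left(- \frac{5}{4} - 2\right) z = \left(-7\right) \left(- \frac{13}{4}\right) z = \frac{91 z}{4}$)
$18 v{\left(k,g{\left(5,-6 \right)} \right)} = 18 \cdot \frac{91}{4} \left(- \frac{5}{16}\right) = 18 \left(- \frac{455}{64}\right) = - \frac{4095}{32}$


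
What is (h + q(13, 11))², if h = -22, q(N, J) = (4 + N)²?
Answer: 71289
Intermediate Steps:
(h + q(13, 11))² = (-22 + (4 + 13)²)² = (-22 + 17²)² = (-22 + 289)² = 267² = 71289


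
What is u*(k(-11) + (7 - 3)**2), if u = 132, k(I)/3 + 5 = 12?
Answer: 4884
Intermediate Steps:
k(I) = 21 (k(I) = -15 + 3*12 = -15 + 36 = 21)
u*(k(-11) + (7 - 3)**2) = 132*(21 + (7 - 3)**2) = 132*(21 + 4**2) = 132*(21 + 16) = 132*37 = 4884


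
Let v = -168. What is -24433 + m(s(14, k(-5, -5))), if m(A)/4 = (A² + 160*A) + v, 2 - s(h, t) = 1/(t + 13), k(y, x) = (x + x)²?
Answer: -304091245/12769 ≈ -23815.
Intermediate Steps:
k(y, x) = 4*x² (k(y, x) = (2*x)² = 4*x²)
s(h, t) = 2 - 1/(13 + t) (s(h, t) = 2 - 1/(t + 13) = 2 - 1/(13 + t))
m(A) = -672 + 4*A² + 640*A (m(A) = 4*((A² + 160*A) - 168) = 4*(-168 + A² + 160*A) = -672 + 4*A² + 640*A)
-24433 + m(s(14, k(-5, -5))) = -24433 + (-672 + 4*((25 + 2*(4*(-5)²))/(13 + 4*(-5)²))² + 640*((25 + 2*(4*(-5)²))/(13 + 4*(-5)²))) = -24433 + (-672 + 4*((25 + 2*(4*25))/(13 + 4*25))² + 640*((25 + 2*(4*25))/(13 + 4*25))) = -24433 + (-672 + 4*((25 + 2*100)/(13 + 100))² + 640*((25 + 2*100)/(13 + 100))) = -24433 + (-672 + 4*((25 + 200)/113)² + 640*((25 + 200)/113)) = -24433 + (-672 + 4*((1/113)*225)² + 640*((1/113)*225)) = -24433 + (-672 + 4*(225/113)² + 640*(225/113)) = -24433 + (-672 + 4*(50625/12769) + 144000/113) = -24433 + (-672 + 202500/12769 + 144000/113) = -24433 + 7893732/12769 = -304091245/12769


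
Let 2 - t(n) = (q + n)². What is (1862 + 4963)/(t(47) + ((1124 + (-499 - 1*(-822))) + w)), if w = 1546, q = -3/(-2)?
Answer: 9100/857 ≈ 10.618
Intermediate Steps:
q = 3/2 (q = -3*(-½) = 3/2 ≈ 1.5000)
t(n) = 2 - (3/2 + n)²
(1862 + 4963)/(t(47) + ((1124 + (-499 - 1*(-822))) + w)) = (1862 + 4963)/((2 - (3 + 2*47)²/4) + ((1124 + (-499 - 1*(-822))) + 1546)) = 6825/((2 - (3 + 94)²/4) + ((1124 + (-499 + 822)) + 1546)) = 6825/((2 - ¼*97²) + ((1124 + 323) + 1546)) = 6825/((2 - ¼*9409) + (1447 + 1546)) = 6825/((2 - 9409/4) + 2993) = 6825/(-9401/4 + 2993) = 6825/(2571/4) = 6825*(4/2571) = 9100/857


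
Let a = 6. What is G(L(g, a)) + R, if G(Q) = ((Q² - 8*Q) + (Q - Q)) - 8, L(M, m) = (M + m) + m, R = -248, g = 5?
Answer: -103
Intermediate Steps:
L(M, m) = M + 2*m
G(Q) = -8 + Q² - 8*Q (G(Q) = ((Q² - 8*Q) + 0) - 8 = (Q² - 8*Q) - 8 = -8 + Q² - 8*Q)
G(L(g, a)) + R = (-8 + (5 + 2*6)² - 8*(5 + 2*6)) - 248 = (-8 + (5 + 12)² - 8*(5 + 12)) - 248 = (-8 + 17² - 8*17) - 248 = (-8 + 289 - 136) - 248 = 145 - 248 = -103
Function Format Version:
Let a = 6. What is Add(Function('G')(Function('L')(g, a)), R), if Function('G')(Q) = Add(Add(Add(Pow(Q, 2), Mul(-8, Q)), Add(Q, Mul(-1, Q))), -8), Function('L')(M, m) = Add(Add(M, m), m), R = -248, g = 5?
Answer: -103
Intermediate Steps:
Function('L')(M, m) = Add(M, Mul(2, m))
Function('G')(Q) = Add(-8, Pow(Q, 2), Mul(-8, Q)) (Function('G')(Q) = Add(Add(Add(Pow(Q, 2), Mul(-8, Q)), 0), -8) = Add(Add(Pow(Q, 2), Mul(-8, Q)), -8) = Add(-8, Pow(Q, 2), Mul(-8, Q)))
Add(Function('G')(Function('L')(g, a)), R) = Add(Add(-8, Pow(Add(5, Mul(2, 6)), 2), Mul(-8, Add(5, Mul(2, 6)))), -248) = Add(Add(-8, Pow(Add(5, 12), 2), Mul(-8, Add(5, 12))), -248) = Add(Add(-8, Pow(17, 2), Mul(-8, 17)), -248) = Add(Add(-8, 289, -136), -248) = Add(145, -248) = -103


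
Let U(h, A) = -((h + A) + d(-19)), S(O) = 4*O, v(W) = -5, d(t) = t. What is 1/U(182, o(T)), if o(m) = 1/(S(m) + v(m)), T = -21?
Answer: -89/14506 ≈ -0.0061354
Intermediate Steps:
o(m) = 1/(-5 + 4*m) (o(m) = 1/(4*m - 5) = 1/(-5 + 4*m))
U(h, A) = 19 - A - h (U(h, A) = -((h + A) - 19) = -((A + h) - 19) = -(-19 + A + h) = 19 - A - h)
1/U(182, o(T)) = 1/(19 - 1/(-5 + 4*(-21)) - 1*182) = 1/(19 - 1/(-5 - 84) - 182) = 1/(19 - 1/(-89) - 182) = 1/(19 - 1*(-1/89) - 182) = 1/(19 + 1/89 - 182) = 1/(-14506/89) = -89/14506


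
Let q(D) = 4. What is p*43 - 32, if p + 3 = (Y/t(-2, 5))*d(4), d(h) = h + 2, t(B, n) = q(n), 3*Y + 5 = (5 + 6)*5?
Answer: 914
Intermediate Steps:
Y = 50/3 (Y = -5/3 + ((5 + 6)*5)/3 = -5/3 + (11*5)/3 = -5/3 + (1/3)*55 = -5/3 + 55/3 = 50/3 ≈ 16.667)
t(B, n) = 4
d(h) = 2 + h
p = 22 (p = -3 + ((50/3)/4)*(2 + 4) = -3 + ((50/3)*(1/4))*6 = -3 + (25/6)*6 = -3 + 25 = 22)
p*43 - 32 = 22*43 - 32 = 946 - 32 = 914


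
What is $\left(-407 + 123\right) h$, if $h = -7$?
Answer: $1988$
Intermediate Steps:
$\left(-407 + 123\right) h = \left(-407 + 123\right) \left(-7\right) = \left(-284\right) \left(-7\right) = 1988$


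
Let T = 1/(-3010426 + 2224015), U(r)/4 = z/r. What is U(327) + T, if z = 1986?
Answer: 2082416219/85718799 ≈ 24.294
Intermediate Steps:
U(r) = 7944/r (U(r) = 4*(1986/r) = 7944/r)
T = -1/786411 (T = 1/(-786411) = -1/786411 ≈ -1.2716e-6)
U(327) + T = 7944/327 - 1/786411 = 7944*(1/327) - 1/786411 = 2648/109 - 1/786411 = 2082416219/85718799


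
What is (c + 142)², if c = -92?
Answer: 2500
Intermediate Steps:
(c + 142)² = (-92 + 142)² = 50² = 2500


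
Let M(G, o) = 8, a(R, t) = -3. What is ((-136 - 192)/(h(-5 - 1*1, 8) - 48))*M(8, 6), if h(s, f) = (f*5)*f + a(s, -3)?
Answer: -2624/269 ≈ -9.7546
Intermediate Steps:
h(s, f) = -3 + 5*f**2 (h(s, f) = (f*5)*f - 3 = (5*f)*f - 3 = 5*f**2 - 3 = -3 + 5*f**2)
((-136 - 192)/(h(-5 - 1*1, 8) - 48))*M(8, 6) = ((-136 - 192)/((-3 + 5*8**2) - 48))*8 = -328/((-3 + 5*64) - 48)*8 = -328/((-3 + 320) - 48)*8 = -328/(317 - 48)*8 = -328/269*8 = -2624/269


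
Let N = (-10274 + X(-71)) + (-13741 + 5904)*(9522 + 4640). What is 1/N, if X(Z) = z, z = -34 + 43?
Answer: -1/110997859 ≈ -9.0092e-9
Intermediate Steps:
z = 9
X(Z) = 9
N = -110997859 (N = (-10274 + 9) + (-13741 + 5904)*(9522 + 4640) = -10265 - 7837*14162 = -10265 - 110987594 = -110997859)
1/N = 1/(-110997859) = -1/110997859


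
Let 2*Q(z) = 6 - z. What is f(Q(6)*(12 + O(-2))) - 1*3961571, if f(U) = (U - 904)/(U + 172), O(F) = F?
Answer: -170347779/43 ≈ -3.9616e+6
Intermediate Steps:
Q(z) = 3 - z/2 (Q(z) = (6 - z)/2 = 3 - z/2)
f(U) = (-904 + U)/(172 + U)
f(Q(6)*(12 + O(-2))) - 1*3961571 = (-904 + (3 - 1/2*6)*(12 - 2))/(172 + (3 - 1/2*6)*(12 - 2)) - 1*3961571 = (-904 + (3 - 3)*10)/(172 + (3 - 3)*10) - 3961571 = (-904 + 0*10)/(172 + 0*10) - 3961571 = (-904 + 0)/(172 + 0) - 3961571 = -904/172 - 3961571 = (1/172)*(-904) - 3961571 = -226/43 - 3961571 = -170347779/43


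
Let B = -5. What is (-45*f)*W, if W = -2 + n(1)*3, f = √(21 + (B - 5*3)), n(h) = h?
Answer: -45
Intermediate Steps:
f = 1 (f = √(21 + (-5 - 5*3)) = √(21 + (-5 - 15)) = √(21 - 20) = √1 = 1)
W = 1 (W = -2 + 1*3 = -2 + 3 = 1)
(-45*f)*W = -45*1*1 = -45*1 = -45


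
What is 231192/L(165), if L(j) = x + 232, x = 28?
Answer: 4446/5 ≈ 889.20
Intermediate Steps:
L(j) = 260 (L(j) = 28 + 232 = 260)
231192/L(165) = 231192/260 = 231192*(1/260) = 4446/5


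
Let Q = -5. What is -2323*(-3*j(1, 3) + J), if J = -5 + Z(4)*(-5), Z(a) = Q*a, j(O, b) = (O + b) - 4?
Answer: -220685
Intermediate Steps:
j(O, b) = -4 + O + b
Z(a) = -5*a
J = 95 (J = -5 - 5*4*(-5) = -5 - 20*(-5) = -5 + 100 = 95)
-2323*(-3*j(1, 3) + J) = -2323*(-3*(-4 + 1 + 3) + 95) = -2323*(-3*0 + 95) = -2323*(0 + 95) = -2323*95 = -220685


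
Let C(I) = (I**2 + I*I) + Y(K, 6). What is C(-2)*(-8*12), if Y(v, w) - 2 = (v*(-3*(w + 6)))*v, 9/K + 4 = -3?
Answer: 232896/49 ≈ 4753.0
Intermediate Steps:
K = -9/7 (K = 9/(-4 - 3) = 9/(-7) = 9*(-1/7) = -9/7 ≈ -1.2857)
Y(v, w) = 2 + v**2*(-18 - 3*w) (Y(v, w) = 2 + (v*(-3*(w + 6)))*v = 2 + (v*(-3*(6 + w)))*v = 2 + (v*(-18 - 3*w))*v = 2 + v**2*(-18 - 3*w))
C(I) = -2818/49 + 2*I**2 (C(I) = (I**2 + I*I) + (2 - 18*(-9/7)**2 - 3*6*(-9/7)**2) = (I**2 + I**2) + (2 - 18*81/49 - 3*6*81/49) = 2*I**2 + (2 - 1458/49 - 1458/49) = 2*I**2 - 2818/49 = -2818/49 + 2*I**2)
C(-2)*(-8*12) = (-2818/49 + 2*(-2)**2)*(-8*12) = (-2818/49 + 2*4)*(-96) = (-2818/49 + 8)*(-96) = -2426/49*(-96) = 232896/49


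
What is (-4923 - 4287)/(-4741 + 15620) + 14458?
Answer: 157279372/10879 ≈ 14457.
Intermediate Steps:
(-4923 - 4287)/(-4741 + 15620) + 14458 = -9210/10879 + 14458 = 157279372/10879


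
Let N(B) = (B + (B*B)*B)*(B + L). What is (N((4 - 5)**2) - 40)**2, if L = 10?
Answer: 324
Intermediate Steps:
N(B) = (10 + B)*(B + B**3) (N(B) = (B + (B*B)*B)*(B + 10) = (B + B**2*B)*(10 + B) = (B + B**3)*(10 + B) = (10 + B)*(B + B**3))
(N((4 - 5)**2) - 40)**2 = ((4 - 5)**2*(10 + (4 - 5)**2 + ((4 - 5)**2)**3 + 10*((4 - 5)**2)**2) - 40)**2 = ((-1)**2*(10 + (-1)**2 + ((-1)**2)**3 + 10*((-1)**2)**2) - 40)**2 = (1*(10 + 1 + 1**3 + 10*1**2) - 40)**2 = (1*(10 + 1 + 1 + 10*1) - 40)**2 = (1*(10 + 1 + 1 + 10) - 40)**2 = (1*22 - 40)**2 = (22 - 40)**2 = (-18)**2 = 324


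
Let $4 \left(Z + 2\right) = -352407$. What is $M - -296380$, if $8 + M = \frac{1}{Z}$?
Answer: $\frac{104445938376}{352415} \approx 2.9637 \cdot 10^{5}$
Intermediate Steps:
$Z = - \frac{352415}{4}$ ($Z = -2 + \frac{1}{4} \left(-352407\right) = -2 - \frac{352407}{4} = - \frac{352415}{4} \approx -88104.0$)
$M = - \frac{2819324}{352415}$ ($M = -8 + \frac{1}{- \frac{352415}{4}} = -8 - \frac{4}{352415} = - \frac{2819324}{352415} \approx -8.0$)
$M - -296380 = - \frac{2819324}{352415} - -296380 = - \frac{2819324}{352415} + 296380 = \frac{104445938376}{352415}$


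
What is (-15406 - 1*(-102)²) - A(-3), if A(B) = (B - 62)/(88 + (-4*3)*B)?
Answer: -3200375/124 ≈ -25809.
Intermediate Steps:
A(B) = (-62 + B)/(88 - 12*B)
(-15406 - 1*(-102)²) - A(-3) = (-15406 - 1*(-102)²) - (62 - 1*(-3))/(4*(-22 + 3*(-3))) = (-15406 - 1*10404) - (62 + 3)/(4*(-22 - 9)) = (-15406 - 10404) - 65/(4*(-31)) = -25810 - (-1)*65/(4*31) = -25810 - 1*(-65/124) = -25810 + 65/124 = -3200375/124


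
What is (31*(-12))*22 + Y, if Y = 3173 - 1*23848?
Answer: -28859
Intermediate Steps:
Y = -20675 (Y = 3173 - 23848 = -20675)
(31*(-12))*22 + Y = (31*(-12))*22 - 20675 = -372*22 - 20675 = -8184 - 20675 = -28859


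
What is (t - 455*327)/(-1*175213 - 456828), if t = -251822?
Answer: 400607/632041 ≈ 0.63383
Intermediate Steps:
(t - 455*327)/(-1*175213 - 456828) = (-251822 - 455*327)/(-1*175213 - 456828) = (-251822 - 148785)/(-175213 - 456828) = -400607/(-632041) = -400607*(-1/632041) = 400607/632041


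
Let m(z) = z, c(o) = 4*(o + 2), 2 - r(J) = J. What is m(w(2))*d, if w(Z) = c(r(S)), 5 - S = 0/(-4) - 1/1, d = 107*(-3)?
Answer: 2568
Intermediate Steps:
d = -321
S = 6 (S = 5 - (0/(-4) - 1/1) = 5 - (0*(-¼) - 1*1) = 5 - (0 - 1) = 5 - 1*(-1) = 5 + 1 = 6)
r(J) = 2 - J
c(o) = 8 + 4*o (c(o) = 4*(2 + o) = 8 + 4*o)
w(Z) = -8 (w(Z) = 8 + 4*(2 - 1*6) = 8 + 4*(2 - 6) = 8 + 4*(-4) = 8 - 16 = -8)
m(w(2))*d = -8*(-321) = 2568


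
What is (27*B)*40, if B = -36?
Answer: -38880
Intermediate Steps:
(27*B)*40 = (27*(-36))*40 = -972*40 = -38880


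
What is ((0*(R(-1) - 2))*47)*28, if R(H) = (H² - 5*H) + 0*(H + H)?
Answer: 0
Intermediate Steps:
R(H) = H² - 5*H (R(H) = (H² - 5*H) + 0*(2*H) = (H² - 5*H) + 0 = H² - 5*H)
((0*(R(-1) - 2))*47)*28 = ((0*(-(-5 - 1) - 2))*47)*28 = ((0*(-1*(-6) - 2))*47)*28 = ((0*(6 - 2))*47)*28 = ((0*4)*47)*28 = (0*47)*28 = 0*28 = 0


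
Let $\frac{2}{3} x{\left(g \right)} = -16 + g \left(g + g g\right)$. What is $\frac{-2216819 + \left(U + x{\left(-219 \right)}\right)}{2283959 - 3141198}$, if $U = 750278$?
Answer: $\frac{17149812}{857239} \approx 20.006$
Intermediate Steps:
$x{\left(g \right)} = -24 + \frac{3 g \left(g + g^{2}\right)}{2}$ ($x{\left(g \right)} = \frac{3 \left(-16 + g \left(g + g g\right)\right)}{2} = \frac{3 \left(-16 + g \left(g + g^{2}\right)\right)}{2} = -24 + \frac{3 g \left(g + g^{2}\right)}{2}$)
$\frac{-2216819 + \left(U + x{\left(-219 \right)}\right)}{2283959 - 3141198} = \frac{-2216819 + \left(750278 + \left(-24 + \frac{3 \left(-219\right)^{2}}{2} + \frac{3 \left(-219\right)^{3}}{2}\right)\right)}{2283959 - 3141198} = \frac{-2216819 + \left(750278 + \left(-24 + \frac{3}{2} \cdot 47961 + \frac{3}{2} \left(-10503459\right)\right)\right)}{-857239} = \left(-2216819 + \left(750278 - 15683271\right)\right) \left(- \frac{1}{857239}\right) = \left(-2216819 - 14932993\right) \left(- \frac{1}{857239}\right) = \left(-17149812\right) \left(- \frac{1}{857239}\right) = \frac{17149812}{857239}$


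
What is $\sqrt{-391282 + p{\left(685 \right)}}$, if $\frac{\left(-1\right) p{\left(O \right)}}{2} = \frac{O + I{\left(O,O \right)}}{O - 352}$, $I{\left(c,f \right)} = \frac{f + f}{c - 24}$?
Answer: $\frac{2 i \sqrt{526603007448858}}{73371} \approx 625.53 i$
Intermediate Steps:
$I{\left(c,f \right)} = \frac{2 f}{-24 + c}$
$p{\left(O \right)} = - \frac{2 \left(O + \frac{2 O}{-24 + O}\right)}{-352 + O}$ ($p{\left(O \right)} = - 2 \frac{O + \frac{2 O}{-24 + O}}{O - 352} = - 2 \frac{O + \frac{2 O}{-24 + O}}{-352 + O} = - \frac{2 \left(O + \frac{2 O}{-24 + O}\right)}{-352 + O}$)
$\sqrt{-391282 + p{\left(685 \right)}} = \sqrt{-391282 + 2 \cdot 685 \frac{1}{-352 + 685} \frac{1}{-24 + 685} \left(22 - 685\right)} = \sqrt{-391282 + 2 \cdot 685 \cdot \frac{1}{333} \cdot \frac{1}{661} \left(22 - 685\right)} = \sqrt{-391282 + 2 \cdot 685 \cdot \frac{1}{333} \cdot \frac{1}{661} \left(-663\right)} = \sqrt{-391282 - \frac{302770}{73371}} = \sqrt{- \frac{28709054392}{73371}} = \frac{2 i \sqrt{526603007448858}}{73371}$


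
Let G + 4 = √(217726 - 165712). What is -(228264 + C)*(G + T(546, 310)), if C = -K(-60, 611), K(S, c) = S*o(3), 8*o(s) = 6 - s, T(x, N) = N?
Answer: -69855669 - 456573*√52014/2 ≈ -1.2192e+8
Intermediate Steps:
o(s) = ¾ - s/8 (o(s) = (6 - s)/8 = ¾ - s/8)
K(S, c) = 3*S/8 (K(S, c) = S*(¾ - ⅛*3) = S*(¾ - 3/8) = S*(3/8) = 3*S/8)
G = -4 + √52014 (G = -4 + √(217726 - 165712) = -4 + √52014 ≈ 224.07)
C = 45/2 (C = -3*(-60)/8 = -1*(-45/2) = 45/2 ≈ 22.500)
-(228264 + C)*(G + T(546, 310)) = -(228264 + 45/2)*((-4 + √52014) + 310) = -456573*(306 + √52014)/2 = -(69855669 + 456573*√52014/2) = -69855669 - 456573*√52014/2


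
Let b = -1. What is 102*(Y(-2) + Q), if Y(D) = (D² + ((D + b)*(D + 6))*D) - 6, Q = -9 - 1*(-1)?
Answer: 1428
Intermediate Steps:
Q = -8 (Q = -9 + 1 = -8)
Y(D) = -6 + D² + D*(-1 + D)*(6 + D) (Y(D) = (D² + ((D - 1)*(D + 6))*D) - 6 = (D² + ((-1 + D)*(6 + D))*D) - 6 = (D² + D*(-1 + D)*(6 + D)) - 6 = -6 + D² + D*(-1 + D)*(6 + D))
102*(Y(-2) + Q) = 102*((-6 + (-2)³ - 6*(-2) + 6*(-2)²) - 8) = 102*((-6 - 8 + 12 + 6*4) - 8) = 102*((-6 - 8 + 12 + 24) - 8) = 102*(22 - 8) = 102*14 = 1428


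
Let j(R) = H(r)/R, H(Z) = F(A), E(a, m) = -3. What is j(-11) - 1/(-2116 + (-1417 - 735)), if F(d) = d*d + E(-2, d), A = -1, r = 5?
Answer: 777/4268 ≈ 0.18205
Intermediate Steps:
F(d) = -3 + d² (F(d) = d*d - 3 = d² - 3 = -3 + d²)
H(Z) = -2 (H(Z) = -3 + (-1)² = -3 + 1 = -2)
j(R) = -2/R
j(-11) - 1/(-2116 + (-1417 - 735)) = -2/(-11) - 1/(-2116 + (-1417 - 735)) = -2*(-1/11) - 1/(-2116 - 2152) = 2/11 - 1/(-4268) = 2/11 - 1*(-1/4268) = 2/11 + 1/4268 = 777/4268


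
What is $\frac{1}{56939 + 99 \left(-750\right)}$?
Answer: $- \frac{1}{17311} \approx -5.7767 \cdot 10^{-5}$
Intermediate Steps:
$\frac{1}{56939 + 99 \left(-750\right)} = \frac{1}{56939 - 74250} = \frac{1}{-17311} = - \frac{1}{17311}$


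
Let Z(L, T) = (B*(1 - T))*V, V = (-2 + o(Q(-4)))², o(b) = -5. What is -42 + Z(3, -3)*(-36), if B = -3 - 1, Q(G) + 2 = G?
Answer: 28182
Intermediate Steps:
Q(G) = -2 + G
B = -4
V = 49 (V = (-2 - 5)² = (-7)² = 49)
Z(L, T) = -196 + 196*T (Z(L, T) = -4*(1 - T)*49 = (-4 + 4*T)*49 = -196 + 196*T)
-42 + Z(3, -3)*(-36) = -42 + (-196 + 196*(-3))*(-36) = -42 + (-196 - 588)*(-36) = -42 - 784*(-36) = -42 + 28224 = 28182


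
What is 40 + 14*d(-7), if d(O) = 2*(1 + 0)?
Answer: 68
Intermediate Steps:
d(O) = 2 (d(O) = 2*1 = 2)
40 + 14*d(-7) = 40 + 14*2 = 40 + 28 = 68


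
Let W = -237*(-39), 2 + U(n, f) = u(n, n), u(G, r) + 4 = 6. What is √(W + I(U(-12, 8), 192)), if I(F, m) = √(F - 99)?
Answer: √(9243 + 3*I*√11) ≈ 96.141 + 0.0518*I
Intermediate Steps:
u(G, r) = 2 (u(G, r) = -4 + 6 = 2)
U(n, f) = 0 (U(n, f) = -2 + 2 = 0)
I(F, m) = √(-99 + F)
W = 9243
√(W + I(U(-12, 8), 192)) = √(9243 + √(-99 + 0)) = √(9243 + √(-99)) = √(9243 + 3*I*√11)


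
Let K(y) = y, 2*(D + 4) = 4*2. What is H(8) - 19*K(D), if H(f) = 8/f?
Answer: 1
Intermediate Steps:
D = 0 (D = -4 + (4*2)/2 = -4 + (½)*8 = -4 + 4 = 0)
H(8) - 19*K(D) = 8/8 - 19*0 = 8*(⅛) + 0 = 1 + 0 = 1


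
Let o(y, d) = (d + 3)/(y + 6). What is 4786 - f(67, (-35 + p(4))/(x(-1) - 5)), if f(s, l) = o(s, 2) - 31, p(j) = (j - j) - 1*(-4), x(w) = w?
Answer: 351636/73 ≈ 4816.9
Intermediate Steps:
o(y, d) = (3 + d)/(6 + y)
p(j) = 4 (p(j) = 0 + 4 = 4)
f(s, l) = -31 + 5/(6 + s) (f(s, l) = (3 + 2)/(6 + s) - 31 = 5/(6 + s) - 31 = -31 + 5/(6 + s))
4786 - f(67, (-35 + p(4))/(x(-1) - 5)) = 4786 - (-181 - 31*67)/(6 + 67) = 4786 - (-181 - 2077)/73 = 4786 - (-2258)/73 = 4786 - 1*(-2258/73) = 4786 + 2258/73 = 351636/73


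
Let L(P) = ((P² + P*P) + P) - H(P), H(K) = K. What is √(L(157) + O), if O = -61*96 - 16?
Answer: √43426 ≈ 208.39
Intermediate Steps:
O = -5872 (O = -5856 - 16 = -5872)
L(P) = 2*P² (L(P) = ((P² + P*P) + P) - P = ((P² + P²) + P) - P = (2*P² + P) - P = (P + 2*P²) - P = 2*P²)
√(L(157) + O) = √(2*157² - 5872) = √(2*24649 - 5872) = √(49298 - 5872) = √43426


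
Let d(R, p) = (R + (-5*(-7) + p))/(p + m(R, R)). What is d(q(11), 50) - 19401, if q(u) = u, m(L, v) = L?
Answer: -1183365/61 ≈ -19399.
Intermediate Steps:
d(R, p) = (35 + R + p)/(R + p) (d(R, p) = (R + (-5*(-7) + p))/(p + R) = (R + (35 + p))/(R + p) = (35 + R + p)/(R + p))
d(q(11), 50) - 19401 = (35 + 11 + 50)/(11 + 50) - 19401 = 96/61 - 19401 = -1183365/61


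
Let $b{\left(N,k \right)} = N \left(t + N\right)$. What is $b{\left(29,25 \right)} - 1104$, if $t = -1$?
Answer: $-292$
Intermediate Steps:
$b{\left(N,k \right)} = N \left(-1 + N\right)$
$b{\left(29,25 \right)} - 1104 = 29 \left(-1 + 29\right) - 1104 = 29 \cdot 28 - 1104 = 812 - 1104 = -292$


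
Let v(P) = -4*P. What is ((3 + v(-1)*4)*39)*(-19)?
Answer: -14079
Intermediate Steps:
((3 + v(-1)*4)*39)*(-19) = ((3 - 4*(-1)*4)*39)*(-19) = ((3 + 4*4)*39)*(-19) = ((3 + 16)*39)*(-19) = (19*39)*(-19) = 741*(-19) = -14079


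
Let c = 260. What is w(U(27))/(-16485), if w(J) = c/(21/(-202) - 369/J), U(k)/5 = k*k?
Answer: 1418040/18448913 ≈ 0.076863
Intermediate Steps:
U(k) = 5*k² (U(k) = 5*(k*k) = 5*k²)
w(J) = 260/(-21/202 - 369/J) (w(J) = 260/(21/(-202) - 369/J) = 260/(21*(-1/202) - 369/J) = 260/(-21/202 - 369/J))
w(U(27))/(-16485) = -52520*5*27²/(74538 + 21*(5*27²))/(-16485) = -52520*5*729/(74538 + 21*(5*729))*(-1/16485) = -52520*3645/(74538 + 21*3645)*(-1/16485) = -52520*3645/(74538 + 76545)*(-1/16485) = -52520*3645/151083*(-1/16485) = -52520*3645*1/151083*(-1/16485) = -21270600/16787*(-1/16485) = 1418040/18448913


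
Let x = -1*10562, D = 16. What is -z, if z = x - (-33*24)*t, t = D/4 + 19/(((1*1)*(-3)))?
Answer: 12410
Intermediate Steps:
t = -7/3 (t = 16/4 + 19/(((1*1)*(-3))) = 16*(¼) + 19/((1*(-3))) = 4 + 19/(-3) = 4 + 19*(-⅓) = 4 - 19/3 = -7/3 ≈ -2.3333)
x = -10562
z = -12410 (z = -10562 - (-33*24)*(-7)/3 = -10562 - (-792)*(-7)/3 = -10562 - 1*1848 = -10562 - 1848 = -12410)
-z = -1*(-12410) = 12410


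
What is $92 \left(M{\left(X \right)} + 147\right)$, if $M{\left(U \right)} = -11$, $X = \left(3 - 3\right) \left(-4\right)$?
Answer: $12512$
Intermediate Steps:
$X = 0$ ($X = 0 \left(-4\right) = 0$)
$92 \left(M{\left(X \right)} + 147\right) = 92 \left(-11 + 147\right) = 92 \cdot 136 = 12512$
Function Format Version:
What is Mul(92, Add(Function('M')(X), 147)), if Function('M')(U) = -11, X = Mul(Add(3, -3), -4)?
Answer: 12512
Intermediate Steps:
X = 0 (X = Mul(0, -4) = 0)
Mul(92, Add(Function('M')(X), 147)) = Mul(92, Add(-11, 147)) = Mul(92, 136) = 12512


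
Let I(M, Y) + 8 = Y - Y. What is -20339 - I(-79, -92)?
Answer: -20331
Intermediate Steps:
I(M, Y) = -8 (I(M, Y) = -8 + (Y - Y) = -8 + 0 = -8)
-20339 - I(-79, -92) = -20339 - 1*(-8) = -20339 + 8 = -20331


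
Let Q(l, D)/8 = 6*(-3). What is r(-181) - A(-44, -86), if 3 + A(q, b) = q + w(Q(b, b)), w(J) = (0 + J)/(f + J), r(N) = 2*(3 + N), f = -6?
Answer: -7749/25 ≈ -309.96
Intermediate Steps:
r(N) = 6 + 2*N
Q(l, D) = -144 (Q(l, D) = 8*(6*(-3)) = 8*(-18) = -144)
w(J) = J/(-6 + J) (w(J) = (0 + J)/(-6 + J) = J/(-6 + J))
A(q, b) = -51/25 + q (A(q, b) = -3 + (q - 144/(-6 - 144)) = -3 + (q - 144/(-150)) = -3 + (q - 144*(-1/150)) = -3 + (q + 24/25) = -3 + (24/25 + q) = -51/25 + q)
r(-181) - A(-44, -86) = (6 + 2*(-181)) - (-51/25 - 44) = (6 - 362) - 1*(-1151/25) = -356 + 1151/25 = -7749/25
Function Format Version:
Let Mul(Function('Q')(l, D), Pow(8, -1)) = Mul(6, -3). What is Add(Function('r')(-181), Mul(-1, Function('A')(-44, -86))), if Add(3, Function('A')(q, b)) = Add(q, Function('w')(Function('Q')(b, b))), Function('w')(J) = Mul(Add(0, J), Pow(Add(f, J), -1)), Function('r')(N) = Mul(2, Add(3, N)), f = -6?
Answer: Rational(-7749, 25) ≈ -309.96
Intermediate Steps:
Function('r')(N) = Add(6, Mul(2, N))
Function('Q')(l, D) = -144 (Function('Q')(l, D) = Mul(8, Mul(6, -3)) = Mul(8, -18) = -144)
Function('w')(J) = Mul(J, Pow(Add(-6, J), -1)) (Function('w')(J) = Mul(Add(0, J), Pow(Add(-6, J), -1)) = Mul(J, Pow(Add(-6, J), -1)))
Function('A')(q, b) = Add(Rational(-51, 25), q) (Function('A')(q, b) = Add(-3, Add(q, Mul(-144, Pow(Add(-6, -144), -1)))) = Add(-3, Add(q, Mul(-144, Pow(-150, -1)))) = Add(-3, Add(q, Mul(-144, Rational(-1, 150)))) = Add(-3, Add(q, Rational(24, 25))) = Add(-3, Add(Rational(24, 25), q)) = Add(Rational(-51, 25), q))
Add(Function('r')(-181), Mul(-1, Function('A')(-44, -86))) = Add(Add(6, Mul(2, -181)), Mul(-1, Add(Rational(-51, 25), -44))) = Add(Add(6, -362), Mul(-1, Rational(-1151, 25))) = Add(-356, Rational(1151, 25)) = Rational(-7749, 25)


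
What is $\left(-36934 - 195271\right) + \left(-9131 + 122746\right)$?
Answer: $-118590$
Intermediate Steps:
$\left(-36934 - 195271\right) + \left(-9131 + 122746\right) = -232205 + 113615 = -118590$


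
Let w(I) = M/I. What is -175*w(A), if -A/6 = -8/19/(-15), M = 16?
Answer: 16625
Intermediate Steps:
A = -16/95 (A = -6*(-8/19)/(-15) = -6*(-8*1/19)*(-1)/15 = -(-48)*(-1)/(19*15) = -6*8/285 = -16/95 ≈ -0.16842)
w(I) = 16/I
-175*w(A) = -2800/(-16/95) = -2800*(-95)/16 = -175*(-95) = 16625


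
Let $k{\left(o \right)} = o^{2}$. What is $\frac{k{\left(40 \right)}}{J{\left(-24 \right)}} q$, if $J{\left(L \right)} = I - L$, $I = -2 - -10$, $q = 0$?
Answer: $0$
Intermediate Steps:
$I = 8$ ($I = -2 + 10 = 8$)
$J{\left(L \right)} = 8 - L$
$\frac{k{\left(40 \right)}}{J{\left(-24 \right)}} q = \frac{40^{2}}{8 - -24} \cdot 0 = \frac{1600}{8 + 24} \cdot 0 = \frac{1600}{32} \cdot 0 = 1600 \cdot \frac{1}{32} \cdot 0 = 50 \cdot 0 = 0$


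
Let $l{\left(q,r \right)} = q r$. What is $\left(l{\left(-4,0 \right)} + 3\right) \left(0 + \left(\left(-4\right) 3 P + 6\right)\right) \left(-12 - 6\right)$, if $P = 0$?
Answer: $-324$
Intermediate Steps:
$\left(l{\left(-4,0 \right)} + 3\right) \left(0 + \left(\left(-4\right) 3 P + 6\right)\right) \left(-12 - 6\right) = \left(\left(-4\right) 0 + 3\right) \left(0 + \left(\left(-4\right) 3 \cdot 0 + 6\right)\right) \left(-12 - 6\right) = \left(0 + 3\right) \left(0 + \left(\left(-12\right) 0 + 6\right)\right) \left(-18\right) = 3 \left(0 + \left(0 + 6\right)\right) \left(-18\right) = 3 \left(0 + 6\right) \left(-18\right) = 3 \cdot 6 \left(-18\right) = 18 \left(-18\right) = -324$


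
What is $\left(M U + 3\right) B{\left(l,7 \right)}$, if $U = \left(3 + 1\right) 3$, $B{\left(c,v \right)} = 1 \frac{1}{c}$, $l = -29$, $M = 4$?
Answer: $- \frac{51}{29} \approx -1.7586$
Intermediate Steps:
$B{\left(c,v \right)} = \frac{1}{c}$
$U = 12$ ($U = 4 \cdot 3 = 12$)
$\left(M U + 3\right) B{\left(l,7 \right)} = \frac{4 \cdot 12 + 3}{-29} = \left(48 + 3\right) \left(- \frac{1}{29}\right) = 51 \left(- \frac{1}{29}\right) = - \frac{51}{29}$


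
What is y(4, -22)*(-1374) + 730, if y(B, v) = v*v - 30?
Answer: -623066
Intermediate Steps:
y(B, v) = -30 + v² (y(B, v) = v² - 30 = -30 + v²)
y(4, -22)*(-1374) + 730 = (-30 + (-22)²)*(-1374) + 730 = (-30 + 484)*(-1374) + 730 = 454*(-1374) + 730 = -623796 + 730 = -623066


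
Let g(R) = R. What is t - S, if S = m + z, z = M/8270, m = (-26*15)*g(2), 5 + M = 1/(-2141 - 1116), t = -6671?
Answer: -79338183102/13467695 ≈ -5891.0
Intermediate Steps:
M = -16286/3257 (M = -5 + 1/(-2141 - 1116) = -5 + 1/(-3257) = -5 - 1/3257 = -16286/3257 ≈ -5.0003)
m = -780 (m = -26*15*2 = -390*2 = -780)
z = -8143/13467695 (z = -16286/3257/8270 = -16286/3257*1/8270 = -8143/13467695 ≈ -0.00060463)
S = -10504810243/13467695 (S = -780 - 8143/13467695 = -10504810243/13467695 ≈ -780.00)
t - S = -6671 - 1*(-10504810243/13467695) = -6671 + 10504810243/13467695 = -79338183102/13467695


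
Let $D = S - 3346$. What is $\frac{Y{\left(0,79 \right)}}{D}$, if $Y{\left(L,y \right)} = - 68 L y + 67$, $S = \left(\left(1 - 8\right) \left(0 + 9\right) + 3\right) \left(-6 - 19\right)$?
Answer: $- \frac{67}{1846} \approx -0.036295$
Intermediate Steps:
$S = 1500$ ($S = \left(\left(-7\right) 9 + 3\right) \left(-25\right) = \left(-63 + 3\right) \left(-25\right) = \left(-60\right) \left(-25\right) = 1500$)
$Y{\left(L,y \right)} = 67 - 68 L y$ ($Y{\left(L,y \right)} = - 68 L y + 67 = 67 - 68 L y$)
$D = -1846$ ($D = 1500 - 3346 = -1846$)
$\frac{Y{\left(0,79 \right)}}{D} = \frac{67 - 0 \cdot 79}{-1846} = \left(67 + 0\right) \left(- \frac{1}{1846}\right) = 67 \left(- \frac{1}{1846}\right) = - \frac{67}{1846}$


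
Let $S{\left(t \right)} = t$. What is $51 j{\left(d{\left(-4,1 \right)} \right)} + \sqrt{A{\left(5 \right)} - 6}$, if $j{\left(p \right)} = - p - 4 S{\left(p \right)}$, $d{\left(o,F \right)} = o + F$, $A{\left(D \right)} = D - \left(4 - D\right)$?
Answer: $765$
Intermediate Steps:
$A{\left(D \right)} = -4 + 2 D$ ($A{\left(D \right)} = D + \left(-4 + D\right) = -4 + 2 D$)
$d{\left(o,F \right)} = F + o$
$j{\left(p \right)} = - 5 p$ ($j{\left(p \right)} = - p - 4 p = - 5 p$)
$51 j{\left(d{\left(-4,1 \right)} \right)} + \sqrt{A{\left(5 \right)} - 6} = 51 \left(- 5 \left(1 - 4\right)\right) + \sqrt{\left(-4 + 2 \cdot 5\right) - 6} = 51 \left(\left(-5\right) \left(-3\right)\right) + \sqrt{\left(-4 + 10\right) - 6} = 51 \cdot 15 + \sqrt{6 - 6} = 765 + \sqrt{0} = 765 + 0 = 765$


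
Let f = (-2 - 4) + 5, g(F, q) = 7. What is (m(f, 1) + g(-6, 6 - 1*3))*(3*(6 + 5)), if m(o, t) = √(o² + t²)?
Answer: 231 + 33*√2 ≈ 277.67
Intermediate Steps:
f = -1 (f = -6 + 5 = -1)
(m(f, 1) + g(-6, 6 - 1*3))*(3*(6 + 5)) = (√((-1)² + 1²) + 7)*(3*(6 + 5)) = (√(1 + 1) + 7)*(3*11) = (√2 + 7)*33 = (7 + √2)*33 = 231 + 33*√2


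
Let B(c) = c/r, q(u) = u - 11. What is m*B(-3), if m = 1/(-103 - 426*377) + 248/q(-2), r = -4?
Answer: -11413707/797732 ≈ -14.308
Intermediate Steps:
q(u) = -11 + u
m = -3804569/199433 (m = 1/(-103 - 426*377) + 248/(-11 - 2) = (1/377)/(-529) + 248/(-13) = -1/529*1/377 + 248*(-1/13) = -1/199433 - 248/13 = -3804569/199433 ≈ -19.077)
B(c) = -c/4 (B(c) = c/(-4) = c*(-¼) = -c/4)
m*B(-3) = -(-3804569)*(-3)/797732 = -3804569/199433*¾ = -11413707/797732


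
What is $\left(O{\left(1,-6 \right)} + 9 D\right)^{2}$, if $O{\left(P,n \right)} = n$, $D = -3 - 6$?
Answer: $7569$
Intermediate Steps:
$D = -9$ ($D = -3 - 6 = -9$)
$\left(O{\left(1,-6 \right)} + 9 D\right)^{2} = \left(-6 + 9 \left(-9\right)\right)^{2} = \left(-6 - 81\right)^{2} = \left(-87\right)^{2} = 7569$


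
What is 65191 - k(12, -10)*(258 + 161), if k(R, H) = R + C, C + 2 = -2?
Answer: 61839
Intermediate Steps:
C = -4 (C = -2 - 2 = -4)
k(R, H) = -4 + R (k(R, H) = R - 4 = -4 + R)
65191 - k(12, -10)*(258 + 161) = 65191 - (-4 + 12)*(258 + 161) = 65191 - 8*419 = 65191 - 1*3352 = 65191 - 3352 = 61839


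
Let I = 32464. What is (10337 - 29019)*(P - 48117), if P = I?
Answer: 292429346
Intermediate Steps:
P = 32464
(10337 - 29019)*(P - 48117) = (10337 - 29019)*(32464 - 48117) = -18682*(-15653) = 292429346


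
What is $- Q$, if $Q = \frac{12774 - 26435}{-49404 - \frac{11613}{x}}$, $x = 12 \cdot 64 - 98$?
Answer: $- \frac{9152870}{33112293} \approx -0.27642$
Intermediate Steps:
$x = 670$ ($x = 768 - 98 = 670$)
$Q = \frac{9152870}{33112293}$ ($Q = \frac{12774 - 26435}{-49404 - \frac{11613}{670}} = - \frac{13661}{-49404 - \frac{11613}{670}} = - \frac{13661}{- \frac{33112293}{670}} = \left(-13661\right) \left(- \frac{670}{33112293}\right) = \frac{9152870}{33112293} \approx 0.27642$)
$- Q = \left(-1\right) \frac{9152870}{33112293} = - \frac{9152870}{33112293}$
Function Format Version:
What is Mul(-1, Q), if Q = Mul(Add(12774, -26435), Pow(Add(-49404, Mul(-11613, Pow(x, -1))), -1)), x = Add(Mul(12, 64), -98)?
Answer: Rational(-9152870, 33112293) ≈ -0.27642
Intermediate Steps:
x = 670 (x = Add(768, -98) = 670)
Q = Rational(9152870, 33112293) (Q = Mul(Add(12774, -26435), Pow(Add(-49404, Mul(-11613, Pow(670, -1))), -1)) = Mul(-13661, Pow(Add(-49404, Mul(-11613, Rational(1, 670))), -1)) = Mul(-13661, Pow(Add(-49404, Rational(-11613, 670)), -1)) = Mul(-13661, Pow(Rational(-33112293, 670), -1)) = Mul(-13661, Rational(-670, 33112293)) = Rational(9152870, 33112293) ≈ 0.27642)
Mul(-1, Q) = Mul(-1, Rational(9152870, 33112293)) = Rational(-9152870, 33112293)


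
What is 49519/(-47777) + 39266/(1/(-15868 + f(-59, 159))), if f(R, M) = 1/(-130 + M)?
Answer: -29768488729437/47777 ≈ -6.2307e+8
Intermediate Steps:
49519/(-47777) + 39266/(1/(-15868 + f(-59, 159))) = 49519/(-47777) + 39266/(1/(-15868 + 1/(-130 + 159))) = 49519*(-1/47777) + 39266/(1/(-15868 + 1/29)) = -49519/47777 + 39266/(1/(-15868 + 1/29)) = -49519/47777 + 39266/(1/(-460171/29)) = -49519/47777 + 39266/(-29/460171) = -49519/47777 + 39266*(-460171/29) = -49519/47777 - 623071534 = -29768488729437/47777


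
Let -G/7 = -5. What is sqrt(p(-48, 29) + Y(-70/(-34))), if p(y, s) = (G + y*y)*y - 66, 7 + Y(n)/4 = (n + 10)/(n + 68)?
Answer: I*sqrt(159388059426)/1191 ≈ 335.21*I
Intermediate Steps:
G = 35 (G = -7*(-5) = 35)
Y(n) = -28 + 4*(10 + n)/(68 + n) (Y(n) = -28 + 4*((n + 10)/(n + 68)) = -28 + 4*((10 + n)/(68 + n)) = -28 + 4*(10 + n)/(68 + n))
p(y, s) = -66 + y*(35 + y**2) (p(y, s) = (35 + y*y)*y - 66 = (35 + y**2)*y - 66 = y*(35 + y**2) - 66 = -66 + y*(35 + y**2))
sqrt(p(-48, 29) + Y(-70/(-34))) = sqrt((-66 + (-48)**3 + 35*(-48)) + 8*(-233 - (-210)/(-34))/(68 - 70/(-34))) = sqrt((-66 - 110592 - 1680) + 8*(-233 - (-210)*(-1)/34)/(68 - 70*(-1/34))) = sqrt(-112338 + 8*(-233 - 3*35/17)/(68 + 35/17)) = sqrt(-112338 + 8*(-233 - 105/17)/(1191/17)) = sqrt(-112338 + 8*(17/1191)*(-4066/17)) = sqrt(-112338 - 32528/1191) = sqrt(-133827086/1191) = I*sqrt(159388059426)/1191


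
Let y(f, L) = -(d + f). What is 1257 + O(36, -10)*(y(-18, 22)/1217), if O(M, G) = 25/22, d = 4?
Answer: 16827634/13387 ≈ 1257.0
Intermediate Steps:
O(M, G) = 25/22 (O(M, G) = 25*(1/22) = 25/22)
y(f, L) = -4 - f (y(f, L) = -(4 + f) = -4 - f)
1257 + O(36, -10)*(y(-18, 22)/1217) = 1257 + 25*((-4 - 1*(-18))/1217)/22 = 1257 + 25*((-4 + 18)*(1/1217))/22 = 1257 + 25*(14*(1/1217))/22 = 1257 + (25/22)*(14/1217) = 1257 + 175/13387 = 16827634/13387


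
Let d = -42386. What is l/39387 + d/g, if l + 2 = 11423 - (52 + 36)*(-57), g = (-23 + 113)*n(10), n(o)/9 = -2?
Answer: 282680887/10634490 ≈ 26.582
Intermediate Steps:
n(o) = -18 (n(o) = 9*(-2) = -18)
g = -1620 (g = (-23 + 113)*(-18) = 90*(-18) = -1620)
l = 16437 (l = -2 + (11423 - (52 + 36)*(-57)) = -2 + (11423 - 88*(-57)) = -2 + (11423 - 1*(-5016)) = -2 + (11423 + 5016) = -2 + 16439 = 16437)
l/39387 + d/g = 16437/39387 - 42386/(-1620) = 16437*(1/39387) - 42386*(-1/1620) = 5479/13129 + 21193/810 = 282680887/10634490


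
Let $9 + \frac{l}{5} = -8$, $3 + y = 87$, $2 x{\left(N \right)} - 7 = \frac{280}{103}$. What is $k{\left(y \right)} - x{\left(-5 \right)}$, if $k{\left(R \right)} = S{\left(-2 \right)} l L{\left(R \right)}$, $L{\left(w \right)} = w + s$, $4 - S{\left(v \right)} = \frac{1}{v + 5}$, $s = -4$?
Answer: $- \frac{15411803}{618} \approx -24938.0$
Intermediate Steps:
$x{\left(N \right)} = \frac{1001}{206}$ ($x{\left(N \right)} = \frac{7}{2} + \frac{280 \cdot \frac{1}{103}}{2} = \frac{7}{2} + \frac{1}{2} \cdot \frac{280}{103} = \frac{7}{2} + \frac{140}{103} = \frac{1001}{206}$)
$S{\left(v \right)} = 4 - \frac{1}{5 + v}$ ($S{\left(v \right)} = 4 - \frac{1}{v + 5} = 4 - \frac{1}{5 + v}$)
$y = 84$ ($y = -3 + 87 = 84$)
$l = -85$ ($l = -45 + 5 \left(-8\right) = -45 - 40 = -85$)
$L{\left(w \right)} = -4 + w$ ($L{\left(w \right)} = w - 4 = -4 + w$)
$k{\left(R \right)} = \frac{3740}{3} - \frac{935 R}{3}$ ($k{\left(R \right)} = \frac{19 + 4 \left(-2\right)}{5 - 2} \left(-85\right) \left(-4 + R\right) = \frac{19 - 8}{3} \left(-85\right) \left(-4 + R\right) = \frac{1}{3} \cdot 11 \left(-85\right) \left(-4 + R\right) = \frac{11}{3} \left(-85\right) \left(-4 + R\right) = - \frac{935 \left(-4 + R\right)}{3} = \frac{3740}{3} - \frac{935 R}{3}$)
$k{\left(y \right)} - x{\left(-5 \right)} = \left(\frac{3740}{3} - 26180\right) - \frac{1001}{206} = - \frac{74800}{3} - \frac{1001}{206} = - \frac{15411803}{618}$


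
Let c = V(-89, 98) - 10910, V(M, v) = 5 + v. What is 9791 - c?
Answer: 20598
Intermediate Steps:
c = -10807 (c = (5 + 98) - 10910 = 103 - 10910 = -10807)
9791 - c = 9791 - 1*(-10807) = 9791 + 10807 = 20598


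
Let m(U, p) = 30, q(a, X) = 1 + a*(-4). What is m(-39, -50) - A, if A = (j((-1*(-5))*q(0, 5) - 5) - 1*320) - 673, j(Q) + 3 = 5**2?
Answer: 1001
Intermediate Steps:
q(a, X) = 1 - 4*a
j(Q) = 22 (j(Q) = -3 + 5**2 = -3 + 25 = 22)
A = -971 (A = (22 - 1*320) - 673 = (22 - 320) - 673 = -298 - 673 = -971)
m(-39, -50) - A = 30 - 1*(-971) = 30 + 971 = 1001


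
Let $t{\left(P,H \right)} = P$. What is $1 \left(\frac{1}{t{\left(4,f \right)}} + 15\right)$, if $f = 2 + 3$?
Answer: $\frac{61}{4} \approx 15.25$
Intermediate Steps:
$f = 5$
$1 \left(\frac{1}{t{\left(4,f \right)}} + 15\right) = 1 \left(\frac{1}{4} + 15\right) = 1 \cdot \frac{61}{4} = \frac{61}{4}$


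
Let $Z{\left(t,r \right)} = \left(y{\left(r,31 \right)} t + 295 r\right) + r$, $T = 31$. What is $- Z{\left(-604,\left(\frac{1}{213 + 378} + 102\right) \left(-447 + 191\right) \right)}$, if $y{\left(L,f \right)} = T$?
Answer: $\frac{4579070492}{591} \approx 7.748 \cdot 10^{6}$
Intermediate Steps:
$y{\left(L,f \right)} = 31$
$Z{\left(t,r \right)} = 31 t + 296 r$ ($Z{\left(t,r \right)} = \left(31 t + 295 r\right) + r = 31 t + 296 r$)
$- Z{\left(-604,\left(\frac{1}{213 + 378} + 102\right) \left(-447 + 191\right) \right)} = - (31 \left(-604\right) + 296 \left(\frac{1}{213 + 378} + 102\right) \left(-447 + 191\right)) = - (-18724 + 296 \left(\frac{1}{591} + 102\right) \left(-256\right)) = - (-18724 + 296 \cdot \frac{60283}{591} \left(-256\right)) = - (-18724 + 296 \left(- \frac{15432448}{591}\right)) = - (-18724 - \frac{4568004608}{591}) = \left(-1\right) \left(- \frac{4579070492}{591}\right) = \frac{4579070492}{591}$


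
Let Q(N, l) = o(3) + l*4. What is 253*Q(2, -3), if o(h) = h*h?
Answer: -759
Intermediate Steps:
o(h) = h**2
Q(N, l) = 9 + 4*l (Q(N, l) = 3**2 + l*4 = 9 + 4*l)
253*Q(2, -3) = 253*(9 + 4*(-3)) = 253*(9 - 12) = 253*(-3) = -759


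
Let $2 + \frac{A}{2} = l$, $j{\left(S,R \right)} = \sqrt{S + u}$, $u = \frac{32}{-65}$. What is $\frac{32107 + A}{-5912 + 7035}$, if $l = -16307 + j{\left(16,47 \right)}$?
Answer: $- \frac{511}{1123} + \frac{24 \sqrt{455}}{72995} \approx -0.44802$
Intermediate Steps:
$u = - \frac{32}{65}$ ($u = 32 \left(- \frac{1}{65}\right) = - \frac{32}{65} \approx -0.49231$)
$j{\left(S,R \right)} = \sqrt{- \frac{32}{65} + S}$ ($j{\left(S,R \right)} = \sqrt{S - \frac{32}{65}} = \sqrt{- \frac{32}{65} + S}$)
$l = -16307 + \frac{12 \sqrt{455}}{65}$ ($l = -16307 + \frac{\sqrt{-2080 + 4225 \cdot 16}}{65} = -16307 + \frac{\sqrt{-2080 + 67600}}{65} = -16307 + \frac{\sqrt{65520}}{65} = -16307 + \frac{12 \sqrt{455}}{65} \approx -16303.0$)
$A = -32618 + \frac{24 \sqrt{455}}{65}$ ($A = -4 + 2 \left(-16307 + \frac{12 \sqrt{455}}{65}\right) = -4 - \left(32614 - \frac{24 \sqrt{455}}{65}\right) = -32618 + \frac{24 \sqrt{455}}{65} \approx -32610.0$)
$\frac{32107 + A}{-5912 + 7035} = \frac{32107 - \left(32618 - \frac{24 \sqrt{455}}{65}\right)}{-5912 + 7035} = \frac{-511 + \frac{24 \sqrt{455}}{65}}{1123} = \left(-511 + \frac{24 \sqrt{455}}{65}\right) \frac{1}{1123} = - \frac{511}{1123} + \frac{24 \sqrt{455}}{72995}$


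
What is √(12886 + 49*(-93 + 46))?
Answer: √10583 ≈ 102.87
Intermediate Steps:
√(12886 + 49*(-93 + 46)) = √(12886 + 49*(-47)) = √(12886 - 2303) = √10583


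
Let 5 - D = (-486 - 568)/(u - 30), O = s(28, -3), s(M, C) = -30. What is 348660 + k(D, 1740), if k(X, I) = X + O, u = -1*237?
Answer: 93084491/267 ≈ 3.4863e+5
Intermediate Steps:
O = -30
u = -237
D = 281/267 (D = 5 - (-486 - 568)/(-237 - 30) = 5 - (-1054)/(-267) = 5 - (-1054)*(-1)/267 = 5 - 1*1054/267 = 5 - 1054/267 = 281/267 ≈ 1.0524)
k(X, I) = -30 + X (k(X, I) = X - 30 = -30 + X)
348660 + k(D, 1740) = 348660 + (-30 + 281/267) = 348660 - 7729/267 = 93084491/267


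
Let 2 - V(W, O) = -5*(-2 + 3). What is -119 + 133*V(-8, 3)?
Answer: 812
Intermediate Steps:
V(W, O) = 7 (V(W, O) = 2 - (-5)*(-2 + 3) = 2 - (-5) = 2 - 1*(-5) = 2 + 5 = 7)
-119 + 133*V(-8, 3) = -119 + 133*7 = -119 + 931 = 812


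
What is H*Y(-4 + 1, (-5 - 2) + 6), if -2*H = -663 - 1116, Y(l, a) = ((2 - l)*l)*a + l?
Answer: 10674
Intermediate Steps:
Y(l, a) = l + a*l*(2 - l) (Y(l, a) = (l*(2 - l))*a + l = a*l*(2 - l) + l = l + a*l*(2 - l))
H = 1779/2 (H = -(-663 - 1116)/2 = -1/2*(-1779) = 1779/2 ≈ 889.50)
H*Y(-4 + 1, (-5 - 2) + 6) = 1779*((-4 + 1)*(1 + 2*((-5 - 2) + 6) - ((-5 - 2) + 6)*(-4 + 1)))/2 = 1779*(-3*(1 + 2*(-7 + 6) - 1*(-7 + 6)*(-3)))/2 = 1779*(-3*(1 + 2*(-1) - 1*(-1)*(-3)))/2 = 1779*(-3*(1 - 2 - 3))/2 = 1779*(-3*(-4))/2 = (1779/2)*12 = 10674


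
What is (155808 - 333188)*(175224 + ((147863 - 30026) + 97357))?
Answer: -69252344840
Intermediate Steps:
(155808 - 333188)*(175224 + ((147863 - 30026) + 97357)) = -177380*(175224 + (117837 + 97357)) = -177380*(175224 + 215194) = -177380*390418 = -69252344840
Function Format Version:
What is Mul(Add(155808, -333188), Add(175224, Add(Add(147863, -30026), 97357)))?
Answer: -69252344840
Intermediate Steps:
Mul(Add(155808, -333188), Add(175224, Add(Add(147863, -30026), 97357))) = Mul(-177380, Add(175224, Add(117837, 97357))) = Mul(-177380, Add(175224, 215194)) = Mul(-177380, 390418) = -69252344840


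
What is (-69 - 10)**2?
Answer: 6241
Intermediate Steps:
(-69 - 10)**2 = (-79)**2 = 6241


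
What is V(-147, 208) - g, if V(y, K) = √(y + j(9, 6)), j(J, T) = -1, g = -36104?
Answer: 36104 + 2*I*√37 ≈ 36104.0 + 12.166*I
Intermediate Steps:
V(y, K) = √(-1 + y) (V(y, K) = √(y - 1) = √(-1 + y))
V(-147, 208) - g = √(-1 - 147) - 1*(-36104) = √(-148) + 36104 = 2*I*√37 + 36104 = 36104 + 2*I*√37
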